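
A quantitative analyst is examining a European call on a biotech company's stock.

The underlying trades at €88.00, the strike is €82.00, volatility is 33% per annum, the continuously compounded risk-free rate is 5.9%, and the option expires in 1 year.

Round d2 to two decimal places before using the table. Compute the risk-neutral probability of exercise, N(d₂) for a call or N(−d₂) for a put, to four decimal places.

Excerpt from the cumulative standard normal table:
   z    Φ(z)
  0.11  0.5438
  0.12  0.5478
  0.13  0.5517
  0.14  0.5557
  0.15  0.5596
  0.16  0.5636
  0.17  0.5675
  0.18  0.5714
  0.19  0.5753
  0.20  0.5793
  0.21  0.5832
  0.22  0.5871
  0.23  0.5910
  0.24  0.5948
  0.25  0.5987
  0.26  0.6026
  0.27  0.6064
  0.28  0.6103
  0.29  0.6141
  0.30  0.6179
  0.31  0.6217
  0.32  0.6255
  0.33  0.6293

0.5910

σ√T = 0.33·√1 = 0.3300
d₁ = [ln(88/82) + (0.059 + ½·0.33²)·1] / (σ√T) = (0.0706 + 0.1134) / 0.3300 = 0.5578 → 0.56
d₂ = 0.5578 − 0.3300 = 0.2278 → 0.23
Risk-neutral Pr[S_T > K] = N(d₂) = N(0.23) = 0.5910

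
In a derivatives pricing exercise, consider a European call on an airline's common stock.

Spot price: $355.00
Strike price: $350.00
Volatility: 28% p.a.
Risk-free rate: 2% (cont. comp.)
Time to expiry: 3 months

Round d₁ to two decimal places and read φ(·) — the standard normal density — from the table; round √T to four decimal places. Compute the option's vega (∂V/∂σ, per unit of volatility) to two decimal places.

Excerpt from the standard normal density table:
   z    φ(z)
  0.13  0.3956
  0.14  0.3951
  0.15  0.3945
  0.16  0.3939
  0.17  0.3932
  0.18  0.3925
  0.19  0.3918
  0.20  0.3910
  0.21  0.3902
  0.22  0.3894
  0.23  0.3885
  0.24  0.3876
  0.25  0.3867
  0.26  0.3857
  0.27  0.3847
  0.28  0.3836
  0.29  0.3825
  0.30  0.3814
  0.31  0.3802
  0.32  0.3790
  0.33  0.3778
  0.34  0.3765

69.26

T = 0.25;  σ√T = 0.1400
d₁ = [ln(355/350) + (0.02 + 0.28²/2)·0.25] / 0.1400 = [0.0142 + 0.0148] / 0.1400 = 0.2070 which rounds to 0.21
√T = √0.25 = 0.5000
φ(d₁) = φ(0.21) = 0.3902
vega = S·φ(d₁)·√T = 355·0.3902·0.5000 = 69.2605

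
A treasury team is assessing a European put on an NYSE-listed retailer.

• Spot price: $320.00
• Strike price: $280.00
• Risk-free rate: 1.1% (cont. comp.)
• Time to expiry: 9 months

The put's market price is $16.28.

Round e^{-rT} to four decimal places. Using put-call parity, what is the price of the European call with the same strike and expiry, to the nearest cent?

exp(−rT) = exp(−0.011·0.75) = 0.9918
Put-call parity: C − P = S − K·e^(−rT) = 320 − 280·0.9918 = 320 − 277.7040 = 42.2960
C = P + (C − P) = 16.28 + (42.2960) = 58.5760

$58.58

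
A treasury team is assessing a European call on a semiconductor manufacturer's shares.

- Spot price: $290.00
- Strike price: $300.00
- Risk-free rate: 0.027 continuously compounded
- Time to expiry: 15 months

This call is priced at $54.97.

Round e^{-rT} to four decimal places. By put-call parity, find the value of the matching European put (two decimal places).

exp(−rT) = exp(−0.027·1.25) = 0.9668
Put-call parity: C − P = S − K·e^(−rT) = 290 − 300·0.9668 = 290 − 290.0400 = -0.0400
P = C − (C − P) = 54.97 − (-0.0400) = 55.0100

$55.01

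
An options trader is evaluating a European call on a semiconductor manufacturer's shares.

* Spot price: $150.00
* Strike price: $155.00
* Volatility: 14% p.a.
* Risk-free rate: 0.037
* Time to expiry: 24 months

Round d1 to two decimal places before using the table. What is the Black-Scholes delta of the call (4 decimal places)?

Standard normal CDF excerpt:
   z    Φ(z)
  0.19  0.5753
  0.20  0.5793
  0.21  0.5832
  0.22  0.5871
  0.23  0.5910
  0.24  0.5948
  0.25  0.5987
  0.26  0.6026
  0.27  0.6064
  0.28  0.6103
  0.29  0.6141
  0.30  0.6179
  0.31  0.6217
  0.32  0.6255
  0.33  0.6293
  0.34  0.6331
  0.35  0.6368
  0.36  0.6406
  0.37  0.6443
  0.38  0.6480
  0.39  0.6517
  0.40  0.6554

T = 2;  σ√T = 0.1980
ln(S/K) + (r + σ²/2)T = ln(150/155) + (0.037 + 0.14²/2)·2 = -0.0328 + 0.0936 = 0.0608
d₁ = 0.0608 / 0.1980 = 0.3071 ⇒ 0.31
N(d₁) = N(0.31) = 0.6217
Δ_call = N(d₁) = 0.6217

0.6217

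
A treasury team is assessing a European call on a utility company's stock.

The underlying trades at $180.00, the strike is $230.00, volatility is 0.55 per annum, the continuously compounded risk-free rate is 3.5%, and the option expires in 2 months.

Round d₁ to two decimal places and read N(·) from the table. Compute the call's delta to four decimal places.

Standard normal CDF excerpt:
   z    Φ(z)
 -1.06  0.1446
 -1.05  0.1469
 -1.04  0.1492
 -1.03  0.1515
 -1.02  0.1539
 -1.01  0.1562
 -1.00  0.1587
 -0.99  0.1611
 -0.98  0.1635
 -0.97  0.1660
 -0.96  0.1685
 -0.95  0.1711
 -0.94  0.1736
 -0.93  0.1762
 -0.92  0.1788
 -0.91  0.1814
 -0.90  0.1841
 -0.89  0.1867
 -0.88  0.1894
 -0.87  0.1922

σ√T = 0.55·√0.1667 = 0.2245
d₁ = [ln(180/230) + (0.035 + 0.55²/2)·0.1667] / 0.2245 = [-0.2451 + 0.0310] / 0.2245 = -0.9534 ⇒ -0.95
N(d₁) = N(-0.95) = 0.1711
Δ_call = N(d₁) = 0.1711

0.1711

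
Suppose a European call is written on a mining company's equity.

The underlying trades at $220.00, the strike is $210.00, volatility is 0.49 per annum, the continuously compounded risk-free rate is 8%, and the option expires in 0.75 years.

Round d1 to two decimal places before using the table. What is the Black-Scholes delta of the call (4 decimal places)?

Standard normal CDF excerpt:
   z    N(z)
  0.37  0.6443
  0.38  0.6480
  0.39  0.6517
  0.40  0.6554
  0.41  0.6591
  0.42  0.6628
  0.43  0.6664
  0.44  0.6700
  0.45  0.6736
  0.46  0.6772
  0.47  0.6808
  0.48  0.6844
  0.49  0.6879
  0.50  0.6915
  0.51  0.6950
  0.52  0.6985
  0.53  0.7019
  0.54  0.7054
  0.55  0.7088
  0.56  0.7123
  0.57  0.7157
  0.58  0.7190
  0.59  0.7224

0.6772

T = 0.75;  σ√T = 0.4244
d₁ = [ln(220/210) + (0.08 + 0.49²/2)·0.75] / 0.4244 = [0.0465 + 0.1500] / 0.4244 = 0.4632 ⇒ 0.46
N(d₁) = N(0.46) = 0.6772
Δ_call = N(d₁) = 0.6772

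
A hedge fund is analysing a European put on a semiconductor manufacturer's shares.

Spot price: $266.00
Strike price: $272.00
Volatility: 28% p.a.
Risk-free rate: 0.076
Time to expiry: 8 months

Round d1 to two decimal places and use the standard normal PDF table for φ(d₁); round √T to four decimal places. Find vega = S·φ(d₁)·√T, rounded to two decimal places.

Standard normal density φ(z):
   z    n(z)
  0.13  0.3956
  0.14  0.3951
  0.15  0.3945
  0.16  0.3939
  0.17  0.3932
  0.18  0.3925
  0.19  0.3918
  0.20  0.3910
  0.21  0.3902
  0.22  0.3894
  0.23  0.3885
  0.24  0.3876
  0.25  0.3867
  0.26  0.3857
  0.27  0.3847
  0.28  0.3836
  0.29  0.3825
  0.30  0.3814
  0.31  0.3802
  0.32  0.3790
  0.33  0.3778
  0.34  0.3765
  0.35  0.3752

84.18

T = 0.6667;  σ√T = 0.2286
d₁ = [ln(266/272) + (0.076 + ½·0.28²)·0.6667] / (σ√T) = (-0.0223 + 0.0768) / 0.2286 = 0.2384 ≈ 0.24
√T = √0.6667 = 0.8165
φ(d₁) = φ(0.24) = 0.3876
vega = S·φ(d₁)·√T = 266·0.3876·0.8165 = 84.1825
(Vega is the same for a European call and put with the same parameters.)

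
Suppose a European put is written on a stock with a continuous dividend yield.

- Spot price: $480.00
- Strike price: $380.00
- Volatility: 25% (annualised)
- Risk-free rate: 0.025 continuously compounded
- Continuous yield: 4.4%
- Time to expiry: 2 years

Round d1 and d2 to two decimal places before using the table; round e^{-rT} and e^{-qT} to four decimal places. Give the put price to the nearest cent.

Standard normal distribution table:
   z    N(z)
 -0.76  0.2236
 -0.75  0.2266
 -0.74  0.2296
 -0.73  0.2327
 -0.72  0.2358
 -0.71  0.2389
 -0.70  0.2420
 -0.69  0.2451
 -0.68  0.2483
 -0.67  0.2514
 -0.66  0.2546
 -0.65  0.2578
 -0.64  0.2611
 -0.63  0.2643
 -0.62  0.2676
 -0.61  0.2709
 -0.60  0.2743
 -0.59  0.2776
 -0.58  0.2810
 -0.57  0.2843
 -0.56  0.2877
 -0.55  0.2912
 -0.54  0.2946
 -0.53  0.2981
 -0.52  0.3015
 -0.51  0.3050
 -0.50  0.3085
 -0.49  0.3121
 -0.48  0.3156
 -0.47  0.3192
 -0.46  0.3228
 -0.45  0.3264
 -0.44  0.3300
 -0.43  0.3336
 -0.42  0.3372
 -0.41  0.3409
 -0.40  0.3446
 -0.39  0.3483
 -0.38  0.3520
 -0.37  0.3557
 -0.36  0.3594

$24.94

σ√T = 0.25·√2 = 0.3536
d₁ = [ln(480/380) + (0.025 − 0.044 + 0.25²/2)·2] / 0.3536 = [0.2336 + 0.0245] / 0.3536 = 0.7301 → 0.73
d₂ = d₁ − σ√T = 0.7301 − 0.3536 = 0.3765 → 0.38
e^(−qT) = e^(−0.044·2) = 0.9158;  e^(−rT) = e^(−0.025·2) = 0.9512
N(−d₂) = N(-0.38) = 0.3520;  N(−d₁) = N(-0.73) = 0.2327
P = 380·0.9512·0.3520 − 480·0.9158·0.2327 = 127.2325 − 102.2912 = 24.9413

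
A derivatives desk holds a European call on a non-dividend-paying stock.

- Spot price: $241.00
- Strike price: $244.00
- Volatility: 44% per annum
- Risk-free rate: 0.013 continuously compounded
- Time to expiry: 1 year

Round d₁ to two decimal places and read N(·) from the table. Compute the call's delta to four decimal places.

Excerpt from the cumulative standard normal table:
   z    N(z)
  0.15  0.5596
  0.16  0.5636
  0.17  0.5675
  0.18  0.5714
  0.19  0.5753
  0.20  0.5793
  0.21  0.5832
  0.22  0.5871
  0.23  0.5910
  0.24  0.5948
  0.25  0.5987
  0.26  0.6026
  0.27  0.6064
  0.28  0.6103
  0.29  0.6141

T = 1;  σ√T = 0.4400
d₁ = [ln(241/244) + (0.013 + ½·0.44²)·1] / (σ√T) = (-0.0124 + 0.1098) / 0.4400 = 0.2214 ⇒ 0.22
N(d₁) = N(0.22) = 0.5871
Δ_call = N(d₁) = 0.5871

0.5871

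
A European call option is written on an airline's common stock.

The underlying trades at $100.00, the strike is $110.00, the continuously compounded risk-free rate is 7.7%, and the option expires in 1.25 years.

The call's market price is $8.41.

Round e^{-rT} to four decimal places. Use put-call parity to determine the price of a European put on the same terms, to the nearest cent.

e^(−rT) = e^(−0.077·1.25) = 0.9082
Put-call parity: C − P = S − K·e^(−rT) = 100 − 110·0.9082 = 100 − 99.9020 = 0.0980
P = C − (C − P) = 8.41 − (0.0980) = 8.3120

$8.31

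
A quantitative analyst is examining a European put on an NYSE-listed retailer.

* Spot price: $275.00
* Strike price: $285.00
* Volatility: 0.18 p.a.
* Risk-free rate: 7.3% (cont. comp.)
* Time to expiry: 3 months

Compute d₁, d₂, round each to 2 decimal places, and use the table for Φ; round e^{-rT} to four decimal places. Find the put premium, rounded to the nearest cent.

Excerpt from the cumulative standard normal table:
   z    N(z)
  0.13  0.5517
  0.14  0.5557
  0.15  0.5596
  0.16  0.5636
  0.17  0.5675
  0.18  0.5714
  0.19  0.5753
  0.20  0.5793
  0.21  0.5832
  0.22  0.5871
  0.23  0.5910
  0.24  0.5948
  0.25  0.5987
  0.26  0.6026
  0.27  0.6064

$12.56

T = 0.25;  σ√T = 0.0900
ln(S/K) + (r + σ²/2)T = ln(275/285) + (0.073 + 0.18²/2)·0.25 = -0.0357 + 0.0223 = -0.0134
d₁ = -0.0134 / 0.0900 = -0.1491 ≈ -0.15
d₂ = d₁ − σ√T = -0.1491 − 0.0900 = -0.2391 ≈ -0.24
exp(−rT) = exp(−0.073·0.25) = 0.9819
P = 285·0.9819·N(0.24) − 275·N(0.15) = 285·0.9819·0.5948 − 275·0.5596 = 166.4497 − 153.8900 = 12.5597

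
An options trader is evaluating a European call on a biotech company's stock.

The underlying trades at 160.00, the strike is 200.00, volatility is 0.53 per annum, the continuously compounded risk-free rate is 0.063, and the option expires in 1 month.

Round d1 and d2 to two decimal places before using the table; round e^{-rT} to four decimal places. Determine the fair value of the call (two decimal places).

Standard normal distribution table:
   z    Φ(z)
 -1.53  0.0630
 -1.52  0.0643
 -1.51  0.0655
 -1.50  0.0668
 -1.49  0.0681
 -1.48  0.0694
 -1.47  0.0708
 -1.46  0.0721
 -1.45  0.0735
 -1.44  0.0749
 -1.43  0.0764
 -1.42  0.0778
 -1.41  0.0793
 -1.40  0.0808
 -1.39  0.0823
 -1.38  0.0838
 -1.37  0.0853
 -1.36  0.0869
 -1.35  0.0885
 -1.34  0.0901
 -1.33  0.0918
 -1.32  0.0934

0.87

σ√T = 0.53·√0.08333 = 0.1530
ln(S/K) + (r + σ²/2)T = ln(160/200) + (0.063 + 0.53²/2)·0.08333 = -0.2231 + 0.0170 = -0.2062
d₁ = -0.2062 / 0.1530 = -1.3477 → -1.35
d₂ = d₁ − σ√T = -1.3477 − 0.1530 = -1.5007 → -1.50
e^(−rT) = e^(−0.063·0.08333) = 0.9948
N(d₁) = N(-1.35) = 0.0885;  N(d₂) = N(-1.50) = 0.0668
C = 160·0.0885 − 200·0.9948·0.0668 = 14.1600 − 13.2905 = 0.8695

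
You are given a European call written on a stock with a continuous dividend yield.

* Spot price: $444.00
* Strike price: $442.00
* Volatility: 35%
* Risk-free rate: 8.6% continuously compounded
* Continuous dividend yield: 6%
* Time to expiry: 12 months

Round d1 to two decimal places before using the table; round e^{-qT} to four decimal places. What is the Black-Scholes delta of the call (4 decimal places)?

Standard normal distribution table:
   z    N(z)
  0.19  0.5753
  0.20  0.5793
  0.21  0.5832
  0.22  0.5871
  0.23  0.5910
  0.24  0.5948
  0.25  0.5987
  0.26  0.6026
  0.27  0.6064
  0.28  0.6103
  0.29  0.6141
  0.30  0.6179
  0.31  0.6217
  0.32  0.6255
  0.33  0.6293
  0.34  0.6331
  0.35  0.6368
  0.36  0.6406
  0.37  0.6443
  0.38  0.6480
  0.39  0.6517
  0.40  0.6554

0.5675

T = 1;  σ√T = 0.3500
d₁ = [ln(444/442) + (0.086 − 0.06 + ½·0.35²)·1] / (σ√T) = (0.0045 + 0.0872) / 0.3500 = 0.2622 which rounds to 0.26
N(d₁) = N(0.26) = 0.6026
Δ_call = exp(−qT)·N(d₁) = 0.9418·0.6026 = 0.5675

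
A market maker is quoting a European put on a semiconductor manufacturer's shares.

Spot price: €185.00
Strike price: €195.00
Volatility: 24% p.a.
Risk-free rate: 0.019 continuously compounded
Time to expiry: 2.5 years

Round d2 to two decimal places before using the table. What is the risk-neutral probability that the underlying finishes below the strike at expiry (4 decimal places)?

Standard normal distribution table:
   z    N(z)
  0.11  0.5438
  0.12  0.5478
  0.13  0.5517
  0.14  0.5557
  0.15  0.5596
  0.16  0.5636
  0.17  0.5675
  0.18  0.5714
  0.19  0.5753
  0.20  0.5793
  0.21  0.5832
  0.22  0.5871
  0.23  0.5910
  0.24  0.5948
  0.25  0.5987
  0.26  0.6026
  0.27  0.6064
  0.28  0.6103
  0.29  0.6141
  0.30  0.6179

0.5793

T = 2.5;  σ√T = 0.3795
d₁ = [ln(185/195) + (0.019 + 0.24²/2)·2.5] / 0.3795 = [-0.0526 + 0.1195] / 0.3795 = 0.1762 ⇒ 0.18
d₂ = d₁ − σ√T = 0.1762 − 0.3795 = -0.2033 ⇒ -0.20
Pr(exercise) under Q = N(−d₂) = N(0.20) = 0.5793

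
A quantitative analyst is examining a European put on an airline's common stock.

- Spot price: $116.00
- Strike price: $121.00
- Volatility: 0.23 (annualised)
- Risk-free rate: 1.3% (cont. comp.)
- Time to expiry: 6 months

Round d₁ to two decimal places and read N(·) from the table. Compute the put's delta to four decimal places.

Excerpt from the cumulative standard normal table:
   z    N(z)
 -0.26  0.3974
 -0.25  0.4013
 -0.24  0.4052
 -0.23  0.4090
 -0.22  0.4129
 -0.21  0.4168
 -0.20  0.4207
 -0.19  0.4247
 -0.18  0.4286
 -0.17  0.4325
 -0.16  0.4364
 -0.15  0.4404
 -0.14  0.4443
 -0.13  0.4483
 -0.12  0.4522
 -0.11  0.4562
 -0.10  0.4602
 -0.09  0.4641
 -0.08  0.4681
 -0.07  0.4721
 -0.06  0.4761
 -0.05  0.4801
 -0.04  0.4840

σ√T = 0.23·√0.5 = 0.1626
ln(S/K) + (r + σ²/2)T = ln(116/121) + (0.013 + 0.23²/2)·0.5 = -0.0422 + 0.0197 = -0.0225
d₁ = -0.0225 / 0.1626 = -0.1382 ⇒ -0.14
N(d₁) = N(-0.14) = 0.4443
Δ_put = N(d₁) − 1 = 0.4443 − 1 = -0.5557

-0.5557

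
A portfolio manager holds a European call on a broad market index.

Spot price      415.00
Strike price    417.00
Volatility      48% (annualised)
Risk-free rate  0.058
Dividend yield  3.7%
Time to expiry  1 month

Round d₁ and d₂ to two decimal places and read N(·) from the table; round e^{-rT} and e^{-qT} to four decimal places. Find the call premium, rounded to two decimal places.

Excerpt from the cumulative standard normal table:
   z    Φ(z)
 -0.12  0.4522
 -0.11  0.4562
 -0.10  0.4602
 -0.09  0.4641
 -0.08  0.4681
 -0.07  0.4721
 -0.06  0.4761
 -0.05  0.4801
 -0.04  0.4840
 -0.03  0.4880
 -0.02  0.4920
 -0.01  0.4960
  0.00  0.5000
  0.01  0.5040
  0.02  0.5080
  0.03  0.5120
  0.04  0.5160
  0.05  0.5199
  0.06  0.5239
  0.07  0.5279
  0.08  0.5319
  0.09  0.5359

22.49

T = 0.08333;  σ√T = 0.1386
d₁ = [ln(415/417) + (0.058 − 0.037 + 0.48²/2)·0.08333] / 0.1386 = [-0.0048 + 0.0113] / 0.1386 = 0.0472 which rounds to 0.05
d₂ = d₁ − σ√T = 0.0472 − 0.1386 = -0.0913 which rounds to -0.09
exp(−qT) = exp(−0.037·0.08333) = 0.9969;  exp(−rT) = exp(−0.058·0.08333) = 0.9952
C = 415·0.9969·N(0.05) − 417·0.9952·N(-0.09) = 415·0.9969·0.5199 − 417·0.9952·0.4641 = 215.0896 − 192.6008 = 22.4889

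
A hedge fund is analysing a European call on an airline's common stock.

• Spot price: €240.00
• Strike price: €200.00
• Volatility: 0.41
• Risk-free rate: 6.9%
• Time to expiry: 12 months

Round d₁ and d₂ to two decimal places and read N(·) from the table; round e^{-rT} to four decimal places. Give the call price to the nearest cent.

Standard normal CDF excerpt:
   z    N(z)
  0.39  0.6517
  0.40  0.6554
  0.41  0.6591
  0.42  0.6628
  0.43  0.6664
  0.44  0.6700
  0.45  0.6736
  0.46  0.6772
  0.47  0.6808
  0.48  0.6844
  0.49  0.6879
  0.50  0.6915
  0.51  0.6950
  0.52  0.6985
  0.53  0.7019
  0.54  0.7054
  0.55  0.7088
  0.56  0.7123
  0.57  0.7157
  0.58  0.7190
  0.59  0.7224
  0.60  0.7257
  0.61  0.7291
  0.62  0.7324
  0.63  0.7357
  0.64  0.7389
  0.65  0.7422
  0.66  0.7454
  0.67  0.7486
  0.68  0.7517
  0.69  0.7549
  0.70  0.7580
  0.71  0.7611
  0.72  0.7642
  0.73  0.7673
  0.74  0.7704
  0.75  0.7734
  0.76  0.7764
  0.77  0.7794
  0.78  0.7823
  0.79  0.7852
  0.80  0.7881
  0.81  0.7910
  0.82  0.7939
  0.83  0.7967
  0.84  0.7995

σ√T = 0.41 × 1.0000 = 0.4100
d₁ = [ln(240/200) + (0.069 + ½·0.41²)·1] / (σ√T) = (0.1823 + 0.1530) / 0.4100 = 0.8180 → 0.82
d₂ = 0.8180 − 0.4100 = 0.4080 → 0.41
exp(−rT) = exp(−0.069·1) = 0.9333
N(d₁) = N(0.82) = 0.7939;  N(d₂) = N(0.41) = 0.6591
C = 240·0.7939 − 200·0.9333·0.6591 = 190.5360 − 123.0276 = 67.5084

€67.51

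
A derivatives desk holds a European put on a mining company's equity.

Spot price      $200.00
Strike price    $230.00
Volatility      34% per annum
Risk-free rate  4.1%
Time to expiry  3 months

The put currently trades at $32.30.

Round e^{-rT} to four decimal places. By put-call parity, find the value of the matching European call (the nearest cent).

exp(−rT) = exp(−0.041·0.25) = 0.9898
Put-call parity: C − P = S − K·e^(−rT) = 200 − 230·0.9898 = 200 − 227.6540 = -27.6540
C = P + (C − P) = 32.30 + (-27.6540) = 4.6460

$4.65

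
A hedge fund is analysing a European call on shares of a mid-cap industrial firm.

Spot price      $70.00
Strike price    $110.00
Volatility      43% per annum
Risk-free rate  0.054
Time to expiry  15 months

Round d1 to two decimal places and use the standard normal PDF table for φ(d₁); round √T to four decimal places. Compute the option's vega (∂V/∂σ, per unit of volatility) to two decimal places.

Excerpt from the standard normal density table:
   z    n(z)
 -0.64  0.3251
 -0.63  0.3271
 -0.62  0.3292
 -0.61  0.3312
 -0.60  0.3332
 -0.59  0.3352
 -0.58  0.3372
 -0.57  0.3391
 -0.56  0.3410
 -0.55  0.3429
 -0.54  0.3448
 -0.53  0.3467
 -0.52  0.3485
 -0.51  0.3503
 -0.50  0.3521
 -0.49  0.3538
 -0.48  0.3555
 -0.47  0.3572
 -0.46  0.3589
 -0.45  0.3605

26.69

σ√T = 0.43·√1.25 = 0.4808
ln(S/K) + (r + σ²/2)T = ln(70/110) + (0.054 + 0.43²/2)·1.25 = -0.4520 + 0.1831 = -0.2689
d₁ = -0.2689 / 0.4808 = -0.5594 ≈ -0.56
√T = √1.25 = 1.1180
φ(d₁) = φ(-0.56) = 0.3410
vega = S·φ(d₁)·√T = 70·0.3410·1.1180 = 26.6867
(Vega is the same for a European call and put with the same parameters.)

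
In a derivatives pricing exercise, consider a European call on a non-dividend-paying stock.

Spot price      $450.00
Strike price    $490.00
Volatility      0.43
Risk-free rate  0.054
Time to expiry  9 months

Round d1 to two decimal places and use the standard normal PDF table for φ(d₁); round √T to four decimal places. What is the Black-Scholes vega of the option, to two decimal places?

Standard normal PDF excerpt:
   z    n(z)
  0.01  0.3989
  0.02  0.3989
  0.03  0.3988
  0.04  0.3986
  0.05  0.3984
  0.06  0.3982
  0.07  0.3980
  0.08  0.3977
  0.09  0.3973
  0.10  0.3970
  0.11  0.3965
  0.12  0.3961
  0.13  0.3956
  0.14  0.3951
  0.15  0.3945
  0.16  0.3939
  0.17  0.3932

155.10

T = 0.75;  σ√T = 0.3724
d₁ = [ln(450/490) + (0.054 + 0.43²/2)·0.75] / 0.3724 = [-0.0852 + 0.1098] / 0.3724 = 0.0663 → 0.07
√T = √0.75 = 0.8660
φ(d₁) = φ(0.07) = 0.3980
vega = S·φ(d₁)·√T = 450·0.3980·0.8660 = 155.1006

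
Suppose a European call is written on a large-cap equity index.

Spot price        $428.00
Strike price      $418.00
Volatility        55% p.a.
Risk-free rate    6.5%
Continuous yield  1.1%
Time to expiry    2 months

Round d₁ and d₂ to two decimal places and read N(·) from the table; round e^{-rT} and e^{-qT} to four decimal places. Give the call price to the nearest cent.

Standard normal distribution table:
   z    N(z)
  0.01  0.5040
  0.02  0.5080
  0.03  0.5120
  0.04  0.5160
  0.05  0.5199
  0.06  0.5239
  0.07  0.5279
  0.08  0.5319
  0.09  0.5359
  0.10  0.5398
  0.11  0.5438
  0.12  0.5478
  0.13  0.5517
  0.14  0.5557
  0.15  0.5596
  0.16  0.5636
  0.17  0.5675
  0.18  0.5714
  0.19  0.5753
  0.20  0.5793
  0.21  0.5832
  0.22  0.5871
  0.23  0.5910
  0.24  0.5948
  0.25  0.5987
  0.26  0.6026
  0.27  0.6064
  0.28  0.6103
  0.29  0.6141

$45.74

σ√T = 0.55·√0.1667 = 0.2245
d₁ = [ln(428/418) + (0.065 − 0.011 + 0.55²/2)·0.1667] / 0.2245 = [0.0236 + 0.0342] / 0.2245 = 0.2576 → 0.26
d₂ = d₁ − σ√T = 0.2576 − 0.2245 = 0.0331 → 0.03
exp(−qT) = exp(−0.011·0.1667) = 0.9982;  exp(−rT) = exp(−0.065·0.1667) = 0.9892
N(d₁) = N(0.26) = 0.6026;  N(d₂) = N(0.03) = 0.5120
C = 428·0.9982·0.6026 − 418·0.9892·0.5120 = 257.4486 − 211.7046 = 45.7439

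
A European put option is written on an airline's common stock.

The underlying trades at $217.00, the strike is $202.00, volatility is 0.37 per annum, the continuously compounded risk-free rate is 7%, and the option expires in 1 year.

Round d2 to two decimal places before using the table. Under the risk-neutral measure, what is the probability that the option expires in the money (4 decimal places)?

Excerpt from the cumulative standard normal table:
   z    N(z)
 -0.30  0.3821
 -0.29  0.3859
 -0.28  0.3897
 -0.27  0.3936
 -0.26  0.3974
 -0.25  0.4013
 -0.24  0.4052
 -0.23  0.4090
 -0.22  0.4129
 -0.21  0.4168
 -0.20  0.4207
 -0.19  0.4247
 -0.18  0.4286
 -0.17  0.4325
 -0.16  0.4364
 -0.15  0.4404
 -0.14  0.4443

T = 1;  σ√T = 0.3700
ln(S/K) + (r + σ²/2)T = ln(217/202) + (0.07 + 0.37²/2)·1 = 0.0716 + 0.1385 = 0.2101
d₁ = 0.2101 / 0.3700 = 0.5678 ≈ 0.57
d₂ = d₁ − σ√T = 0.5678 − 0.3700 = 0.1978 ≈ 0.20
Risk-neutral Pr[S_T < K] = N(−d₂) = N(-0.20) = 0.4207

0.4207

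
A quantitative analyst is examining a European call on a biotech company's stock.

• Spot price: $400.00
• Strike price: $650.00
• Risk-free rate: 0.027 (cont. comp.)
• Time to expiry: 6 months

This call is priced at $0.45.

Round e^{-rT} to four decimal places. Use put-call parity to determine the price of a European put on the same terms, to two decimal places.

$241.74

e^(−rT) = e^(−0.027·0.5) = 0.9866
Put-call parity: C − P = S − K·e^(−rT) = 400 − 650·0.9866 = 400 − 641.2900 = -241.2900
P = C − (C − P) = 0.45 − (-241.2900) = 241.7400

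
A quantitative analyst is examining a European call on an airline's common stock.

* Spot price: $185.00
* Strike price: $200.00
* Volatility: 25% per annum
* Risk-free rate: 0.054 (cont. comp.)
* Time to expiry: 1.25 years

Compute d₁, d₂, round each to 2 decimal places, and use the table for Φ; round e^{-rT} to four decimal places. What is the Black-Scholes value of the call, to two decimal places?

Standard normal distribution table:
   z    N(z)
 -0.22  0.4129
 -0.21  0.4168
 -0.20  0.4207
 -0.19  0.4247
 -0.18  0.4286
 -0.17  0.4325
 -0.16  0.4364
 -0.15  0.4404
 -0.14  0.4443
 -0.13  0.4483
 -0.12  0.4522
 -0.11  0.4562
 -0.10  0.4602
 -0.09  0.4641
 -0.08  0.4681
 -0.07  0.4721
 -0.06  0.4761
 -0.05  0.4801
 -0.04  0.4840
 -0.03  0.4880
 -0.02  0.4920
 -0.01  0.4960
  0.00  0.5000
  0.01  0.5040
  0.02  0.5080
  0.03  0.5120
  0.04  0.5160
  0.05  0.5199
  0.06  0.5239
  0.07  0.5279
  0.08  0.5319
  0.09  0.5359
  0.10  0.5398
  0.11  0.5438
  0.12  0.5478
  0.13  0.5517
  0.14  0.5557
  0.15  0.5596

σ√T = 0.25 × 1.1180 = 0.2795
d₁ = [ln(185/200) + (0.054 + 0.25²/2)·1.25] / 0.2795 = [-0.0780 + 0.1066] / 0.2795 = 0.1023 → 0.10
d₂ = d₁ − σ√T = 0.1023 − 0.2795 = -0.1772 → -0.18
e^(−rT) = e^(−0.054·1.25) = 0.9347
N(d₁) = N(0.10) = 0.5398;  N(d₂) = N(-0.18) = 0.4286
C = 185·0.5398 − 200·0.9347·0.4286 = 99.8630 − 80.1225 = 19.7405

$19.74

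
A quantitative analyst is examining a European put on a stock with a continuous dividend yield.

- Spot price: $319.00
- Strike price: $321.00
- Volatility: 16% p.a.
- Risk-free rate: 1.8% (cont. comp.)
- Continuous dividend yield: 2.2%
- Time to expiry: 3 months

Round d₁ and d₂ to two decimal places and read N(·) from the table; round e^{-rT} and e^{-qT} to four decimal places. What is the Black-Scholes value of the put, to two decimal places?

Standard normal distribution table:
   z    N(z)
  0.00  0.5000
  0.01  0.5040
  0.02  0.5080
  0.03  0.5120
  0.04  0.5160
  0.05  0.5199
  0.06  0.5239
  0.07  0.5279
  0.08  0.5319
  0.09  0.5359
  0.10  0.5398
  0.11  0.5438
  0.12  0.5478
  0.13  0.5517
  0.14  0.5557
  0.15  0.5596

$11.36

σ√T = 0.16·√0.25 = 0.0800
d₁ = [ln(319/321) + (0.018 − 0.022 + 0.16²/2)·0.25] / 0.0800 = [-0.0063 + 0.0022] / 0.0800 = -0.0506 → -0.05
d₂ = d₁ − σ√T = -0.0506 − 0.0800 = -0.1306 → -0.13
exp(−qT) = exp(−0.022·0.25) = 0.9945;  exp(−rT) = exp(−0.018·0.25) = 0.9955
P = 321·0.9955·N(0.13) − 319·0.9945·N(0.05) = 321·0.9955·0.5517 − 319·0.9945·0.5199 = 176.2988 − 164.9359 = 11.3628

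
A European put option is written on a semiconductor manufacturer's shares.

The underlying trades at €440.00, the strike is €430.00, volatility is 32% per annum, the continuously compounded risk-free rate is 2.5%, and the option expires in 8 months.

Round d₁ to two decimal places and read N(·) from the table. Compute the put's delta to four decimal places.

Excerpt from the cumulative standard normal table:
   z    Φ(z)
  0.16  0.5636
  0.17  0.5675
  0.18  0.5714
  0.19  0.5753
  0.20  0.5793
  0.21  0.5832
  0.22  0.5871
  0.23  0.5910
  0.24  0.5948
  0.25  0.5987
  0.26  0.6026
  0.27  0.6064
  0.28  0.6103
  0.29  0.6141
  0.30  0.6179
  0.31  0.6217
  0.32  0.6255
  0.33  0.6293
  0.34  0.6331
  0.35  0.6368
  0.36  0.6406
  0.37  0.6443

-0.3897

σ√T = 0.32 × 0.8165 = 0.2613
d₁ = [ln(440/430) + (0.025 + ½·0.32²)·0.6667] / (σ√T) = (0.0230 + 0.0508) / 0.2613 = 0.2824 which rounds to 0.28
N(d₁) = N(0.28) = 0.6103
Δ_put = N(d₁) − 1 = 0.6103 − 1 = -0.3897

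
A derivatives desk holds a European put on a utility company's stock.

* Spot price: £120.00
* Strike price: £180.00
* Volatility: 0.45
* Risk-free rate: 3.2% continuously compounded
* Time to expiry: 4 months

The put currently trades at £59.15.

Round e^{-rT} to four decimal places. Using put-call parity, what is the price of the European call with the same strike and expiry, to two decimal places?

exp(−rT) = exp(−0.032·0.3333) = 0.9894
Put-call parity: C − P = S − K·e^(−rT) = 120 − 180·0.9894 = 120 − 178.0920 = -58.0920
C = P + (C − P) = 59.15 + (-58.0920) = 1.0580

£1.06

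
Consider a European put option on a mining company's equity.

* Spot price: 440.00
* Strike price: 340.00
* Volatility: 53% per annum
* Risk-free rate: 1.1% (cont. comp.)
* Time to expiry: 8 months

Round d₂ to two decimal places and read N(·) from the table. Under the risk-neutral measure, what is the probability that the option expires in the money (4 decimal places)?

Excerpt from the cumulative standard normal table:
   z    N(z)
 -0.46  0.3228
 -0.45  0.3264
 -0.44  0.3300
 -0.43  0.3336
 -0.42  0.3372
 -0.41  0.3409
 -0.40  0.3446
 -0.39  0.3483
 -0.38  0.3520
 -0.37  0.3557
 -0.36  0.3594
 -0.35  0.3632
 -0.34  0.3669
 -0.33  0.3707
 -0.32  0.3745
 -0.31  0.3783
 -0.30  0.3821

0.3446

σ√T = 0.53·√0.6667 = 0.4327
d₁ = [ln(440/340) + (0.011 + 0.53²/2)·0.6667] / 0.4327 = [0.2578 + 0.1010] / 0.4327 = 0.8291 ≈ 0.83
d₂ = d₁ − σ√T = 0.8291 − 0.4327 = 0.3964 ≈ 0.40
Pr(exercise) under Q = N(−d₂) = N(-0.40) = 0.3446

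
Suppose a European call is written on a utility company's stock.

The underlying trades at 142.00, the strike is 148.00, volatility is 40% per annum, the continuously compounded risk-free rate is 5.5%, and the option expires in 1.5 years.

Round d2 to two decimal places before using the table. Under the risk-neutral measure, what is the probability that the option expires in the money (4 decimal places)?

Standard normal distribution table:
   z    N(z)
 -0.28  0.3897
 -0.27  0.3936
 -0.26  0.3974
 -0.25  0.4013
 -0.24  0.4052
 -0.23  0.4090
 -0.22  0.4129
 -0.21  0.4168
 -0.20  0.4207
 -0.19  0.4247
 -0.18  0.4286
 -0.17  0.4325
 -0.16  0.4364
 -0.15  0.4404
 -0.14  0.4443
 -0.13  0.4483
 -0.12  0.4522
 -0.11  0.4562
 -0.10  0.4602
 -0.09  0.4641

σ√T = 0.4 × 1.2247 = 0.4899
d₁ = [ln(142/148) + (0.055 + 0.4²/2)·1.5] / 0.4899 = [-0.0414 + 0.2025] / 0.4899 = 0.3289 ⇒ 0.33
d₂ = d₁ − σ√T = 0.3289 − 0.4899 = -0.1610 ⇒ -0.16
Pr(exercise) under Q = N(d₂) = 0.4364

0.4364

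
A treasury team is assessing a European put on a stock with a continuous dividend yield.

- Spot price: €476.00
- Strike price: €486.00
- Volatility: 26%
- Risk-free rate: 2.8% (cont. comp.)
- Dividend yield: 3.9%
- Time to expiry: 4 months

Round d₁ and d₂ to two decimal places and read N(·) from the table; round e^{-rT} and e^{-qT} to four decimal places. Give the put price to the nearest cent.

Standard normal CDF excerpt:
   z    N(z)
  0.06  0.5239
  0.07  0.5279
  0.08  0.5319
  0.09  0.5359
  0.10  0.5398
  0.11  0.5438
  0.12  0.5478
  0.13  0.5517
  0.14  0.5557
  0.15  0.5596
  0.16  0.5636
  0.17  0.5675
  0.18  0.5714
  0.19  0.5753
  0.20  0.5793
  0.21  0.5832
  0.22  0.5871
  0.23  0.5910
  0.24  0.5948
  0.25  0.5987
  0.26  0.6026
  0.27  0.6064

σ√T = 0.26·√0.3333 = 0.1501
d₁ = [ln(476/486) + (0.028 − 0.039 + 0.26²/2)·0.3333] / 0.1501 = [-0.0208 + 0.0076] / 0.1501 = -0.0879 ⇒ -0.09
d₂ = d₁ − σ√T = -0.0879 − 0.1501 = -0.2380 ⇒ -0.24
exp(−qT) = exp(−0.039·0.3333) = 0.9871;  exp(−rT) = exp(−0.028·0.3333) = 0.9907
N(−d₂) = N(0.24) = 0.5948;  N(−d₁) = N(0.09) = 0.5359
P = 486·0.9907·0.5948 − 476·0.9871·0.5359 = 286.3844 − 251.7978 = 34.5867

€34.59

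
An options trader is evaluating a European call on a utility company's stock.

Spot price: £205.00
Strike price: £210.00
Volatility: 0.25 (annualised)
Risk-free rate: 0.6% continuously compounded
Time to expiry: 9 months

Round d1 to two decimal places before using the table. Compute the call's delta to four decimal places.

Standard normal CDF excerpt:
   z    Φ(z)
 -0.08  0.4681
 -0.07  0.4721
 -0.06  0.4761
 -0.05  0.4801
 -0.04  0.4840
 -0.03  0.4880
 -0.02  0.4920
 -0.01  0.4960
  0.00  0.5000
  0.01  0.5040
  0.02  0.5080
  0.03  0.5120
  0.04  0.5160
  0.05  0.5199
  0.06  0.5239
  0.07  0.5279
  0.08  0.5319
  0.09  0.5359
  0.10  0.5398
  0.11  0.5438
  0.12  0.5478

σ√T = 0.25 × 0.8660 = 0.2165
ln(S/K) + (r + σ²/2)T = ln(205/210) + (0.006 + 0.25²/2)·0.75 = -0.0241 + 0.0279 = 0.0038
d₁ = 0.0038 / 0.2165 = 0.0177 ≈ 0.02
N(d₁) = N(0.02) = 0.5080
Δ_call = N(d₁) = 0.5080

0.5080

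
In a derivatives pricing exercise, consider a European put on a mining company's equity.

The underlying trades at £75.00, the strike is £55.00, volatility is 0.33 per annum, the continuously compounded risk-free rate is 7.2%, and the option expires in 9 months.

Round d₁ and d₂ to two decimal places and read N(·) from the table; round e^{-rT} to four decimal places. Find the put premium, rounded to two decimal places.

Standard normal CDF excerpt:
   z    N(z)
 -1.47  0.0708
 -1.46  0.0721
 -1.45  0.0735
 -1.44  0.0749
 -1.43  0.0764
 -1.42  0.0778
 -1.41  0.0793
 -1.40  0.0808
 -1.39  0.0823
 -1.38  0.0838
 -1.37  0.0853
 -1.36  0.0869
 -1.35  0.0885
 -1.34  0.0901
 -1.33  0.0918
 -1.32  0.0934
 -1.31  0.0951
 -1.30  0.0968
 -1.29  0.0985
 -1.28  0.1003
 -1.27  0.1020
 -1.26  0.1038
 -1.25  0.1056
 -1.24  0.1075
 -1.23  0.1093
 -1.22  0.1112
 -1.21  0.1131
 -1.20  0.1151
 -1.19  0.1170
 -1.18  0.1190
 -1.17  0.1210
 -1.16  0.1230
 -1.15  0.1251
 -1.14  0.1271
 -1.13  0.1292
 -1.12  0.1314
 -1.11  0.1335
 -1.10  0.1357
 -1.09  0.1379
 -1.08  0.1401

£0.90

σ√T = 0.33·√0.75 = 0.2858
d₁ = [ln(75/55) + (0.072 + 0.33²/2)·0.75] / 0.2858 = [0.3102 + 0.0948] / 0.2858 = 1.4171 which rounds to 1.42
d₂ = d₁ − σ√T = 1.4171 − 0.2858 = 1.1313 which rounds to 1.13
e^(−rT) = e^(−0.072·0.75) = 0.9474
P = 55·0.9474·N(-1.13) − 75·N(-1.42) = 55·0.9474·0.1292 − 75·0.0778 = 6.7322 − 5.8350 = 0.8972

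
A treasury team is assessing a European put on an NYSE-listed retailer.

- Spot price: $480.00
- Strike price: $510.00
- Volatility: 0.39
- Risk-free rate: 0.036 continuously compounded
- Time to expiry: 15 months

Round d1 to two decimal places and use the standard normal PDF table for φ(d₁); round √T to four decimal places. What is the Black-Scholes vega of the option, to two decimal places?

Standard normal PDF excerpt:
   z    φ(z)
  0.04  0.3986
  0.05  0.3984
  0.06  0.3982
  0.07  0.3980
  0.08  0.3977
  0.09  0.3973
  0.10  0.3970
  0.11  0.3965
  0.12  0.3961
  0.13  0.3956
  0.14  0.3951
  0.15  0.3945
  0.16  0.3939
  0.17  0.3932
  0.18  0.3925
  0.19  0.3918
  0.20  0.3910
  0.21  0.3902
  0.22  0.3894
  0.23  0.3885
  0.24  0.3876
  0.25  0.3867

σ√T = 0.39·√1.25 = 0.4360
d₁ = [ln(480/510) + (0.036 + 0.39²/2)·1.25] / 0.4360 = [-0.0606 + 0.1401] / 0.4360 = 0.1822 ≈ 0.18
√T = √1.25 = 1.1180
φ(d₁) = φ(0.18) = 0.3925
vega = S·φ(d₁)·√T = 480·0.3925·1.1180 = 210.6312

210.63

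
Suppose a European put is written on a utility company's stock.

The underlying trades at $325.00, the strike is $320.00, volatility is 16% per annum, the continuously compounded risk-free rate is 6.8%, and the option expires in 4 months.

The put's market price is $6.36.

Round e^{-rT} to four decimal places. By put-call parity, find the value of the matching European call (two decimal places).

$18.53

exp(−rT) = exp(−0.068·0.3333) = 0.9776
Put-call parity: C − P = S − K·e^(−rT) = 325 − 320·0.9776 = 325 − 312.8320 = 12.1680
C = P + (C − P) = 6.36 + (12.1680) = 18.5280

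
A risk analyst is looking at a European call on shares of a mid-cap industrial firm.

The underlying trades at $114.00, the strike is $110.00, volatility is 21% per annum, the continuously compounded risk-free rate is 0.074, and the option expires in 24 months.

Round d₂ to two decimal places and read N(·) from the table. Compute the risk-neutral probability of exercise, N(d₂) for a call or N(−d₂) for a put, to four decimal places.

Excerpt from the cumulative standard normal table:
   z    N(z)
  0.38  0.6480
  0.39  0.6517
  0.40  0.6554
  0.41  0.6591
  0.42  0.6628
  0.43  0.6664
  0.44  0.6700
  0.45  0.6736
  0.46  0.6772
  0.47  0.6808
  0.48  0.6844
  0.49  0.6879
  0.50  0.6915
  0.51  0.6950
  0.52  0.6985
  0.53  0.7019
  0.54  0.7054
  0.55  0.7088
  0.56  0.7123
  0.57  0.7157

σ√T = 0.21 × 1.4142 = 0.2970
d₁ = [ln(114/110) + (0.074 + ½·0.21²)·2] / (σ√T) = (0.0357 + 0.1921) / 0.2970 = 0.7671 ≈ 0.77
d₂ = 0.7671 − 0.2970 = 0.4701 ≈ 0.47
Risk-neutral Pr[S_T > K] = N(d₂) = N(0.47) = 0.6808

0.6808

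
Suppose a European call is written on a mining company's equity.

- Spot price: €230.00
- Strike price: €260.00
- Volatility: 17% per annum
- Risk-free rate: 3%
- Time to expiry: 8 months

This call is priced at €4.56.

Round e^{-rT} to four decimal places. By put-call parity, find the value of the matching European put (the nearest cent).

€29.41

e^(−rT) = e^(−0.03·0.6667) = 0.9802
Put-call parity: C − P = S − K·e^(−rT) = 230 − 260·0.9802 = 230 − 254.8520 = -24.8520
P = C − (C − P) = 4.56 − (-24.8520) = 29.4120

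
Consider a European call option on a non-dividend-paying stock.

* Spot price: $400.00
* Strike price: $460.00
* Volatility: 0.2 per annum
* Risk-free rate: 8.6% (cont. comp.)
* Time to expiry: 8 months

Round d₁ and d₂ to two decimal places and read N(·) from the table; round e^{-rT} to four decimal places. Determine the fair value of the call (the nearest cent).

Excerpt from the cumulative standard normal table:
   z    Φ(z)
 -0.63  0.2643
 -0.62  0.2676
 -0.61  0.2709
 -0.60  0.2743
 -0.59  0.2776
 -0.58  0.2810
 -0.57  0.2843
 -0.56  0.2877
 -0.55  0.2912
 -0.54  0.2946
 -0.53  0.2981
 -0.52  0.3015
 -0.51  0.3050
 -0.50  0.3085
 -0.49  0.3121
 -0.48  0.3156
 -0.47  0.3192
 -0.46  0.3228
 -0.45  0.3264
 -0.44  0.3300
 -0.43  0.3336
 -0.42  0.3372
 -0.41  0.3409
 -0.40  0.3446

$14.30

σ√T = 0.2·√0.6667 = 0.1633
d₁ = [ln(400/460) + (0.086 + 0.2²/2)·0.6667] / 0.1633 = [-0.1398 + 0.0707] / 0.1633 = -0.4231 ⇒ -0.42
d₂ = d₁ − σ√T = -0.4231 − 0.1633 = -0.5864 ⇒ -0.59
e^(−rT) = e^(−0.086·0.6667) = 0.9443
C = 400·N(-0.42) − 460·0.9443·N(-0.59) = 400·0.3372 − 460·0.9443·0.2776 = 134.8800 − 120.5833 = 14.2967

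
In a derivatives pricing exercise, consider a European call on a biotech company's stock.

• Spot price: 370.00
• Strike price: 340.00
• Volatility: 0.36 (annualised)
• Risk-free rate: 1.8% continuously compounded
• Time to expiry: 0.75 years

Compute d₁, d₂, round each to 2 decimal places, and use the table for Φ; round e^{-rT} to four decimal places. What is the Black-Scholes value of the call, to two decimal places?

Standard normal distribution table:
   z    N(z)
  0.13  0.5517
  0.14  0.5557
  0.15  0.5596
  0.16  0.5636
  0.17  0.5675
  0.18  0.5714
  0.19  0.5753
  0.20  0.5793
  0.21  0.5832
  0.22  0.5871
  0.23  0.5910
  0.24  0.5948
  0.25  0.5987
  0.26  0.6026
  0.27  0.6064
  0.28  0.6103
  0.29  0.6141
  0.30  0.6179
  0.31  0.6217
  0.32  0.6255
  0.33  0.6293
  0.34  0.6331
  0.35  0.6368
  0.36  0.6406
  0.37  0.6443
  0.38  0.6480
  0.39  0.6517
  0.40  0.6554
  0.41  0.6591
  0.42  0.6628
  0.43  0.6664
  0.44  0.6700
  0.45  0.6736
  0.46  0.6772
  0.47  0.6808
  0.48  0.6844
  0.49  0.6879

62.84

T = 0.75;  σ√T = 0.3118
ln(S/K) + (r + σ²/2)T = ln(370/340) + (0.018 + 0.36²/2)·0.75 = 0.0846 + 0.0621 = 0.1467
d₁ = 0.1467 / 0.3118 = 0.4704 ⇒ 0.47
d₂ = d₁ − σ√T = 0.4704 − 0.3118 = 0.1586 ⇒ 0.16
e^(−rT) = e^(−0.018·0.75) = 0.9866
C = 370·N(0.47) − 340·0.9866·N(0.16) = 370·0.6808 − 340·0.9866·0.5636 = 251.8960 − 189.0562 = 62.8398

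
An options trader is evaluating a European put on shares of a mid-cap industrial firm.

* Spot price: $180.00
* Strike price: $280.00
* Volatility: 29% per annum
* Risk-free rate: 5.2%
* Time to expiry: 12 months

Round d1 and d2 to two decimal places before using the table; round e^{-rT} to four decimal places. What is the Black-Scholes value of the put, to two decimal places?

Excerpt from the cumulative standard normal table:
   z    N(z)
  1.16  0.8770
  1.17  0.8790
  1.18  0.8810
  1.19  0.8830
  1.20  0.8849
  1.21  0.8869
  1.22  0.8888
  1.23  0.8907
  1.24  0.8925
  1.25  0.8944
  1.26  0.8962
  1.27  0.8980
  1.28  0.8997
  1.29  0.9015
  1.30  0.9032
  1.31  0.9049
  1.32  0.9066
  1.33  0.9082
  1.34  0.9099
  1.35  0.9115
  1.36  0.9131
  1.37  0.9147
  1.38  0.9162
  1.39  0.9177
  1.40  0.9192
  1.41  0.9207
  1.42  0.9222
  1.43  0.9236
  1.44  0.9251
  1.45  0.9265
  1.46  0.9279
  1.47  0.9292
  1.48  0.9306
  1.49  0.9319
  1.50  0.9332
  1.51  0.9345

$88.42

σ√T = 0.29 × 1.0000 = 0.2900
d₁ = [ln(180/280) + (0.052 + 0.29²/2)·1] / 0.2900 = [-0.4418 + 0.0940] / 0.2900 = -1.1993 which rounds to -1.20
d₂ = d₁ − σ√T = -1.1993 − 0.2900 = -1.4893 which rounds to -1.49
e^(−rT) = e^(−0.052·1) = 0.9493
N(−d₂) = N(1.49) = 0.9319;  N(−d₁) = N(1.20) = 0.8849
P = 280·0.9493·0.9319 − 180·0.8849 = 247.7027 − 159.2820 = 88.4207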